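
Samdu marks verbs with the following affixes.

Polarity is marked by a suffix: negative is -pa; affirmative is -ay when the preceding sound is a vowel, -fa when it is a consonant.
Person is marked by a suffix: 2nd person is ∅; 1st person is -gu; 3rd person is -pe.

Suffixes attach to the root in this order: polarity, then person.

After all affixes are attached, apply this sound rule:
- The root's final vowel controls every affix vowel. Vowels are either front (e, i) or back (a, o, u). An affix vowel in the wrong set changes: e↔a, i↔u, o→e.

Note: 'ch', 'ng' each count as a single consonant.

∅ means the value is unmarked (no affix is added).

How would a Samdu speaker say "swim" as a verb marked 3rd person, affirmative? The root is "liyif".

liyiffepe

Attach polarity affirmative -fa (after consonant 'f') → liyiffa.
Attach person 3rd person -pe → liyiffape.
Apply vowel harmony: liyiffape → liyiffepe.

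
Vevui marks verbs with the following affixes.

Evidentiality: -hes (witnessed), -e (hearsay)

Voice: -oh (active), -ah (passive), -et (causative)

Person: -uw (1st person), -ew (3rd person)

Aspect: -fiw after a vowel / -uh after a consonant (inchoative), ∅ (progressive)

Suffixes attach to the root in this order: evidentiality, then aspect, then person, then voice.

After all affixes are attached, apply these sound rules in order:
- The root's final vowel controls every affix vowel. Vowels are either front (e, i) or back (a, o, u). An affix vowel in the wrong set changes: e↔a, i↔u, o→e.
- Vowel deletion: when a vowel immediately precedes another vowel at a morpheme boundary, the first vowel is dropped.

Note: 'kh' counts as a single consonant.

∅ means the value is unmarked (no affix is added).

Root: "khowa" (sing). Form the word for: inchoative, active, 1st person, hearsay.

Attach evidentiality hearsay -e → khowae.
Attach aspect inchoative -fiw (after vowel 'e') → khowaefiw.
Attach person 1st person -uw → khowaefiwuw.
Attach voice active -oh → khowaefiwuwoh.
Apply vowel harmony: khowaefiwuwoh → khowaafuwuwoh.
Apply vowel deletion: khowaafuwuwoh → khowafuwuwoh.

khowafuwuwoh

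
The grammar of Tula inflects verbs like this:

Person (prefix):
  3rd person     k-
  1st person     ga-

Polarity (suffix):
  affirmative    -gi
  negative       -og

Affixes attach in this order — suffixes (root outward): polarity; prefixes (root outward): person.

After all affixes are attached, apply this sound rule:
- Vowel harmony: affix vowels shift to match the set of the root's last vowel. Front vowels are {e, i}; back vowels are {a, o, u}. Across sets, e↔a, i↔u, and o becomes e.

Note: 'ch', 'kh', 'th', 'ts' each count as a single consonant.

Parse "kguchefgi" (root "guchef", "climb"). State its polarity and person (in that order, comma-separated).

affirmative, 3rd person

Segment: k-guchef-gi.
polarity: -gi → affirmative.
person: k- → 3rd person.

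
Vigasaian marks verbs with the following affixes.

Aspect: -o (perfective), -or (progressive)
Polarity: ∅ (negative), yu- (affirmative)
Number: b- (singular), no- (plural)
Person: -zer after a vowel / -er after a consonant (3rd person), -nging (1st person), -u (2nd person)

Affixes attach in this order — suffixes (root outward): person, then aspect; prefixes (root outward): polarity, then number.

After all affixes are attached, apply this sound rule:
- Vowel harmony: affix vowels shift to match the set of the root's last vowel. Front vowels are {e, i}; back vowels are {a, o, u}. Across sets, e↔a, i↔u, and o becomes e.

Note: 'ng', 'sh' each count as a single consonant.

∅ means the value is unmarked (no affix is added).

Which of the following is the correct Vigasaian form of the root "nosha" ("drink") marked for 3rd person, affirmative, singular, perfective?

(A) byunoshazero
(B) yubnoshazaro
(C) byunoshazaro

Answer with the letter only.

Attach polarity affirmative yu- → yunosha.
Attach number singular b- → byunosha.
Attach person 3rd person -zer (after vowel 'a') → byunoshazer.
Attach aspect perfective -o → byunoshazero.
Apply vowel harmony: byunoshazero → byunoshazaro.
So the correct form is byunoshazaro, option (C).
(B) yubnoshazaro is wrong: it has the affixes in the wrong order.
(A) byunoshazero is wrong: it fails to apply the sound rule(s).

C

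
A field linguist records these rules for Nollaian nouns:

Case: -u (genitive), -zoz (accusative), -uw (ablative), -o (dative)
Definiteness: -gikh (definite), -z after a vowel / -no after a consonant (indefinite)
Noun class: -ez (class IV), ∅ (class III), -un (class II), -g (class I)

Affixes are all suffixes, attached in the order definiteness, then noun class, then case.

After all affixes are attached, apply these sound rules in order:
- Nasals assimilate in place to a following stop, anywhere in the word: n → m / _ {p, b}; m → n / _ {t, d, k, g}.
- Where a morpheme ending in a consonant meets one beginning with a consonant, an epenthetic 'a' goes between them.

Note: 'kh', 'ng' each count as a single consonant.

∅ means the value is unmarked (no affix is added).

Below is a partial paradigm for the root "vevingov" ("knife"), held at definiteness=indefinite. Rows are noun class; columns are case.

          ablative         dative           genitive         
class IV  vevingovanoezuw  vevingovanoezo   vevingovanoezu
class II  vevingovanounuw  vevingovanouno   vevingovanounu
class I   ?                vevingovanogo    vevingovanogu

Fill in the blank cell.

vevingovanoguw

Attach definiteness indefinite -no (after consonant 'v') → vevingovno.
Attach noun class class I -g → vevingovnog.
Attach case ablative -uw → vevingovnoguw.
Nasal assimilation: no change.
Apply epenthesis: vevingovnoguw → vevingovanoguw.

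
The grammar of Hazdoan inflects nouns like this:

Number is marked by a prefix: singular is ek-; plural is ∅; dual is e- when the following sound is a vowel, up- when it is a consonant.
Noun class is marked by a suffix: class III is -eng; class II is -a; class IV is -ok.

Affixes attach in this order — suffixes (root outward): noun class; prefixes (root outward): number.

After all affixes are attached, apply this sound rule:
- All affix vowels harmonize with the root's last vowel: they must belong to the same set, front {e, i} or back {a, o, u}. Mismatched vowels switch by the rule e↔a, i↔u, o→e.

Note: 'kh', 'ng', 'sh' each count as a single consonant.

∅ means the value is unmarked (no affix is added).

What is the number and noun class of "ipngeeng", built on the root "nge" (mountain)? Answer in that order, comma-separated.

Segment: up-nge-eng.
number: e/up- → dual.
noun class: -eng → class III.

dual, class III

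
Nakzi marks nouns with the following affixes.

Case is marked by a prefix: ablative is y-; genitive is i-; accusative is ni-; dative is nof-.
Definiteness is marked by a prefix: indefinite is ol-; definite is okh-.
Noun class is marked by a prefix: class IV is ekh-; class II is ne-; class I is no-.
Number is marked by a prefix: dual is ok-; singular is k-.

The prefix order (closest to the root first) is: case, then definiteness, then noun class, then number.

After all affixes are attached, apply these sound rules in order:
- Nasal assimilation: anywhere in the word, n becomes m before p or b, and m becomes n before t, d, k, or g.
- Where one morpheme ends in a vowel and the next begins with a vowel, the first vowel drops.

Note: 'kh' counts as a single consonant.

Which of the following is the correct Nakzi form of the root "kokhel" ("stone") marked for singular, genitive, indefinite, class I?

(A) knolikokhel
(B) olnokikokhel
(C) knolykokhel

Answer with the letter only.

A

Attach case genitive i- → ikokhel.
Attach definiteness indefinite ol- → olikokhel.
Attach noun class class I no- → noolikokhel.
Attach number singular k- → knoolikokhel.
Nasal assimilation: no change.
Apply vowel deletion: knoolikokhel → knolikokhel.
So the correct form is knolikokhel, option (A).
(B) olnokikokhel is wrong: it has the affixes in the wrong order.
(C) knolykokhel is wrong: it uses ablative instead of genitive for case.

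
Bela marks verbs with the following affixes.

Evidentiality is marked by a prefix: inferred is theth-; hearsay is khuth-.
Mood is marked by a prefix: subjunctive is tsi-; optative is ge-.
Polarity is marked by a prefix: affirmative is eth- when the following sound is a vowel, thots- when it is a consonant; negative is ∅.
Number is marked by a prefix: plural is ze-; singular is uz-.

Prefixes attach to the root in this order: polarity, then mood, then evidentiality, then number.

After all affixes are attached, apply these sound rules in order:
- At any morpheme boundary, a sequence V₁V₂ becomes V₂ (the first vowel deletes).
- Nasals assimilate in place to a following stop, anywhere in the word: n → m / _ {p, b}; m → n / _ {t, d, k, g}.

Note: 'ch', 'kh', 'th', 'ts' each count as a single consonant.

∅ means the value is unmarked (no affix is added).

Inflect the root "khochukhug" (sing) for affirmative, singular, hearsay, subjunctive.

Attach polarity affirmative thots- (before consonant 'kh') → thotskhochukhug.
Attach mood subjunctive tsi- → tsithotskhochukhug.
Attach evidentiality hearsay khuth- → khuthtsithotskhochukhug.
Attach number singular uz- → uzkhuthtsithotskhochukhug.
Vowel deletion: no change.
Nasal assimilation: no change.

uzkhuthtsithotskhochukhug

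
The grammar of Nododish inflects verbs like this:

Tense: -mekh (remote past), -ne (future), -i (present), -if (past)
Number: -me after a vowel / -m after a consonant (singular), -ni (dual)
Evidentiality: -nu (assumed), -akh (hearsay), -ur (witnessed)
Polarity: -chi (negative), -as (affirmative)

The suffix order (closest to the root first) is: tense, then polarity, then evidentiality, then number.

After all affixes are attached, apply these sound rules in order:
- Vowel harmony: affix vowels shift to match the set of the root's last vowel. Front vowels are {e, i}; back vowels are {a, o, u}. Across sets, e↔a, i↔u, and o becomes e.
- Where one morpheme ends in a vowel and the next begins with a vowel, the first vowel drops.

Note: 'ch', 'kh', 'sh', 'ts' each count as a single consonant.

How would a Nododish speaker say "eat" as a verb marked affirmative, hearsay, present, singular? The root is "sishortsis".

Attach tense present -i → sishortsisi.
Attach polarity affirmative -as → sishortsisias.
Attach evidentiality hearsay -akh → sishortsisiasakh.
Attach number singular -m (after consonant 'kh') → sishortsisiasakhm.
Apply vowel harmony: sishortsisiasakhm → sishortsisiesekhm.
Apply vowel deletion: sishortsisiesekhm → sishortsisesekhm.

sishortsisesekhm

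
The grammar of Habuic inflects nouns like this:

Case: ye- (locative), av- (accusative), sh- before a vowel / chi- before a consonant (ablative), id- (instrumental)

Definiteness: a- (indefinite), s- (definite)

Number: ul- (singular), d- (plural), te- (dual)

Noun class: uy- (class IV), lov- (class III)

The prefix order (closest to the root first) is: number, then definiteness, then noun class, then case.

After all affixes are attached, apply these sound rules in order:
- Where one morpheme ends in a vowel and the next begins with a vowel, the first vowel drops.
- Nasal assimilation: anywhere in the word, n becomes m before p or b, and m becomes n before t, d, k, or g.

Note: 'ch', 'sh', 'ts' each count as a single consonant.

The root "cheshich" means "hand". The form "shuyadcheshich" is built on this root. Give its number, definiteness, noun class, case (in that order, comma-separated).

Segment: sh-uy-a-d-cheshich.
number: d- → plural.
definiteness: a- → indefinite.
noun class: uy- → class IV.
case: sh/chi- → ablative.

plural, indefinite, class IV, ablative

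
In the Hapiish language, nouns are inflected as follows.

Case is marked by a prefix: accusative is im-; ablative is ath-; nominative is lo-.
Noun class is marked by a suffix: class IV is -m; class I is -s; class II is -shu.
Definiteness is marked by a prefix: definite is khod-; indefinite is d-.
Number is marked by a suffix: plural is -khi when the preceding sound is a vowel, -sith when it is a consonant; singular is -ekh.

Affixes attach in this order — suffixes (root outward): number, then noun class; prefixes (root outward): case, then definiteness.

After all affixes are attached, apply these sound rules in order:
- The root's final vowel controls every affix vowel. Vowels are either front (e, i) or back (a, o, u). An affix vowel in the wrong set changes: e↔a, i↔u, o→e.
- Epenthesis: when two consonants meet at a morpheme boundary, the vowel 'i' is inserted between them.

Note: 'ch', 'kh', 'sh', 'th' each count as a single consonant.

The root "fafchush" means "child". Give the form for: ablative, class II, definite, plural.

Attach number plural -sith (after consonant 'sh') → fafchushsith.
Attach noun class class II -shu → fafchushsithshu.
Attach case ablative ath- → athfafchushsithshu.
Attach definiteness definite khod- → khodathfafchushsithshu.
Apply vowel harmony: khodathfafchushsithshu → khodathfafchushsuthshu.
Apply epenthesis: khodathfafchushsuthshu → khodathifafchushisuthishu.

khodathifafchushisuthishu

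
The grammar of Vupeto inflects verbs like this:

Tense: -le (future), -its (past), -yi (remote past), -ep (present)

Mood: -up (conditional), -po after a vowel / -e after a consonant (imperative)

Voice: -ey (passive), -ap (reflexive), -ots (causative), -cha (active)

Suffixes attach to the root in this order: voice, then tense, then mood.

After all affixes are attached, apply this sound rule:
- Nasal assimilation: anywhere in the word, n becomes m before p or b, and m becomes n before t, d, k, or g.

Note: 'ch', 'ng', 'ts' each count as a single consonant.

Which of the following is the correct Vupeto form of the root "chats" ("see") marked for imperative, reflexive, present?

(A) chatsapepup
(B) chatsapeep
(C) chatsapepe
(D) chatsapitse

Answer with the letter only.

C

Attach voice reflexive -ap → chatsap.
Attach tense present -ep → chatsapep.
Attach mood imperative -e (after consonant 'p') → chatsapepe.
Nasal assimilation: no change.
So the correct form is chatsapepe, option (C).
(B) chatsapeep is wrong: it has the affixes in the wrong order.
(A) chatsapepup is wrong: it uses conditional instead of imperative for mood.
(D) chatsapitse is wrong: it uses past instead of present for tense.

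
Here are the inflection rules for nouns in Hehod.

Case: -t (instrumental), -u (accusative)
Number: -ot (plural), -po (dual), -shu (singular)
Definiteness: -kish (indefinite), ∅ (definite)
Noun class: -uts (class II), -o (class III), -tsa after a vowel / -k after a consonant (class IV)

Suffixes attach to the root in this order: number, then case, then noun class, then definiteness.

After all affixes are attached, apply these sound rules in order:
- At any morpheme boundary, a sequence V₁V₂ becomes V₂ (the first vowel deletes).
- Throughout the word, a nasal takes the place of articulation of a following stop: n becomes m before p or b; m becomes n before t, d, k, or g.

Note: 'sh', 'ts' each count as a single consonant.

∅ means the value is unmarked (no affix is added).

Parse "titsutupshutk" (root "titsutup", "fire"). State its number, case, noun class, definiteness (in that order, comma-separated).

Segment: titsutup-shu-t-k.
number: -shu → singular.
case: -t → instrumental.
noun class: -tsa/k → class IV.
definiteness: ∅ → definite.

singular, instrumental, class IV, definite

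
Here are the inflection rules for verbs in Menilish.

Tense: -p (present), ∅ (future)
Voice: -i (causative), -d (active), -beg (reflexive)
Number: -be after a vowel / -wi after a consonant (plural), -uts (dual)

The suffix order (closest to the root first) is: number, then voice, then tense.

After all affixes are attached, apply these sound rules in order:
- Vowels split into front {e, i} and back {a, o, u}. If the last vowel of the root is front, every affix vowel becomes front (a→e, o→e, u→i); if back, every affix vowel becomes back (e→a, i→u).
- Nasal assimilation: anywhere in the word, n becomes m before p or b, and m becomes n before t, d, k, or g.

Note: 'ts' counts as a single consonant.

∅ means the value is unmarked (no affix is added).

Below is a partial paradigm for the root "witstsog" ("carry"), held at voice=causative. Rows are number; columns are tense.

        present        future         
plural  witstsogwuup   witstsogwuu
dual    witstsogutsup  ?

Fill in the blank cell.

witstsogutsu

Attach number dual -uts → witstsoguts.
Attach voice causative -i → witstsogutsi.
tense = future: zero marking, form stays witstsogutsi.
Apply vowel harmony: witstsogutsi → witstsogutsu.
Nasal assimilation: no change.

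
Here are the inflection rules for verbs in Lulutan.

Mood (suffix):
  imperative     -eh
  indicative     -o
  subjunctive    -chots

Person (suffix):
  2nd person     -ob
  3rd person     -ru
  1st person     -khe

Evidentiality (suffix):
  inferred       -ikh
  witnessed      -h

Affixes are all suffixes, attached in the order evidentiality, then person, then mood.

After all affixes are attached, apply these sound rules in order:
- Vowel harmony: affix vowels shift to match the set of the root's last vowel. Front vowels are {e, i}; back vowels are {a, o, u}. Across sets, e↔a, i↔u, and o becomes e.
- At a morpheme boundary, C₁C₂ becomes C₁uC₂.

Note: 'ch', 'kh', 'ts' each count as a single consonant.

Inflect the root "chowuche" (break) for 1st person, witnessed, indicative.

Attach evidentiality witnessed -h → chowucheh.
Attach person 1st person -khe → chowuchehkhe.
Attach mood indicative -o → chowuchehkheo.
Apply vowel harmony: chowuchehkheo → chowuchehkhee.
Apply epenthesis: chowuchehkhee → chowuchehukhee.

chowuchehukhee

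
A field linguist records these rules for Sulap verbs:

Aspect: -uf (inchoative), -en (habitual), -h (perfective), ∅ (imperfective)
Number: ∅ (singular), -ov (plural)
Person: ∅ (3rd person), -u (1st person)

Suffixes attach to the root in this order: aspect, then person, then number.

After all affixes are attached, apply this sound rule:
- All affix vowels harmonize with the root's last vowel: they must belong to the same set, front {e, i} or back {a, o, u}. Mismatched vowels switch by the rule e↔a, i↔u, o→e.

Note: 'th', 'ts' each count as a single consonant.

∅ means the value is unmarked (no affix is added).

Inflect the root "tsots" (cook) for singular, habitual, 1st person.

tsotsanu

Attach aspect habitual -en → tsotsen.
Attach person 1st person -u → tsotsenu.
number = singular: zero marking, form stays tsotsenu.
Apply vowel harmony: tsotsenu → tsotsanu.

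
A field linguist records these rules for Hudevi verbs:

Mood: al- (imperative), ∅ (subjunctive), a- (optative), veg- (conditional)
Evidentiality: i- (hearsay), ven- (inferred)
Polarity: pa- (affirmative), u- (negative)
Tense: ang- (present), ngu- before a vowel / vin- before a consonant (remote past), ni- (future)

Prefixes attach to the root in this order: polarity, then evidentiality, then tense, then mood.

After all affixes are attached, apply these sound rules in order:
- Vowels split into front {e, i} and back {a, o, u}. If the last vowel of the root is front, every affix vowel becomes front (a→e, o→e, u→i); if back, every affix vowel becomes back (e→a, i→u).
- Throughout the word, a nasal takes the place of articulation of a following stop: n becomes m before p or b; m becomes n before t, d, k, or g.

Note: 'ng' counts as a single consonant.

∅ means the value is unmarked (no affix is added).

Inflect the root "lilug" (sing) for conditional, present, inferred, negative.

Attach polarity negative u- → ulilug.
Attach evidentiality inferred ven- → venulilug.
Attach tense present ang- → angvenulilug.
Attach mood conditional veg- → vegangvenulilug.
Apply vowel harmony: vegangvenulilug → vagangvanulilug.
Nasal assimilation: no change.

vagangvanulilug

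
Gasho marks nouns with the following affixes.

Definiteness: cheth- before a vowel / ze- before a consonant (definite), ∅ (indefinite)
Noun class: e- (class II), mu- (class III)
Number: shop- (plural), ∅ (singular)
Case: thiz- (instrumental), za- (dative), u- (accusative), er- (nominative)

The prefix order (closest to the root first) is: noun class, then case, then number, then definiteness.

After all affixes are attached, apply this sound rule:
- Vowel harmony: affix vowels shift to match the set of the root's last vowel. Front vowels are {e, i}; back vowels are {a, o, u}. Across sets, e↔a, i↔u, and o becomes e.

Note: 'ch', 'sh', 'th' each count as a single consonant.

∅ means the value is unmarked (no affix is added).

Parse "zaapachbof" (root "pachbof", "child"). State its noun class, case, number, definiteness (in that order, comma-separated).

class II, dative, singular, indefinite

Segment: za-e-pachbof.
noun class: e- → class II.
case: za- → dative.
number: ∅ → singular.
definiteness: ∅ → indefinite.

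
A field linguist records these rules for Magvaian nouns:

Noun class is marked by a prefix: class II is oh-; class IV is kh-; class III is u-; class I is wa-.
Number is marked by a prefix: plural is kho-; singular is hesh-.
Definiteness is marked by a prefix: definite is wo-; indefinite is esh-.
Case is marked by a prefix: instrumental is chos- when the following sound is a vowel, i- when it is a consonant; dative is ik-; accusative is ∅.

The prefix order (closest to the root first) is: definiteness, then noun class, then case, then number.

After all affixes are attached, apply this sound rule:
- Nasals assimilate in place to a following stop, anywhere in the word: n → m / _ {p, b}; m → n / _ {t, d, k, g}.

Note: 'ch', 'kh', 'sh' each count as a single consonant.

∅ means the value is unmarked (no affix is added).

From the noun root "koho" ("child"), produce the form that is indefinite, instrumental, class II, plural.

Attach definiteness indefinite esh- → eshkoho.
Attach noun class class II oh- → oheshkoho.
Attach case instrumental chos- (before vowel 'o') → chosoheshkoho.
Attach number plural kho- → khochosoheshkoho.
Nasal assimilation: no change.

khochosoheshkoho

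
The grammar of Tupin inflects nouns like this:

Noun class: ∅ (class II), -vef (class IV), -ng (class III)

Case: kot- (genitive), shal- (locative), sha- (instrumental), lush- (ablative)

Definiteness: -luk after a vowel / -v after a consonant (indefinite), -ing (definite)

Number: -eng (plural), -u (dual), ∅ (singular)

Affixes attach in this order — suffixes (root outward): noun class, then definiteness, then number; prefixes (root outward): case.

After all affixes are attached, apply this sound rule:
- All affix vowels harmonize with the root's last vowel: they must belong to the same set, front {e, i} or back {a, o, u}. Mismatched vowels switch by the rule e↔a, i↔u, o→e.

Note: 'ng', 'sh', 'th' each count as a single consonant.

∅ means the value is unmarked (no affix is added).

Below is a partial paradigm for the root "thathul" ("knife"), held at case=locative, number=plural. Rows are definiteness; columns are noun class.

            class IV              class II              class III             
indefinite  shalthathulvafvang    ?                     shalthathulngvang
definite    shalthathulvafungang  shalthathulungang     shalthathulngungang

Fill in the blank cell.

noun class = class II: zero marking, form stays thathul.
Attach definiteness indefinite -v (after consonant 'l') → thathulv.
Attach case locative shal- → shalthathulv.
Attach number plural -eng → shalthathulveng.
Apply vowel harmony: shalthathulveng → shalthathulvang.

shalthathulvang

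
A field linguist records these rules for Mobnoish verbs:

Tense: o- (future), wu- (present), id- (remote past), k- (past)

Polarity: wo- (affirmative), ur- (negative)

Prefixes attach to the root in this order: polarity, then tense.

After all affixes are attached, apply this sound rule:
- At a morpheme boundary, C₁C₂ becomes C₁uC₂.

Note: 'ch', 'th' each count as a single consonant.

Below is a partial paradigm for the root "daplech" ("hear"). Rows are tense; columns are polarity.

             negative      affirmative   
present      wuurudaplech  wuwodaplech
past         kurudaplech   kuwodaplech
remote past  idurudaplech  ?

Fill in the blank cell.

Attach polarity affirmative wo- → wodaplech.
Attach tense remote past id- → idwodaplech.
Apply epenthesis: idwodaplech → iduwodaplech.

iduwodaplech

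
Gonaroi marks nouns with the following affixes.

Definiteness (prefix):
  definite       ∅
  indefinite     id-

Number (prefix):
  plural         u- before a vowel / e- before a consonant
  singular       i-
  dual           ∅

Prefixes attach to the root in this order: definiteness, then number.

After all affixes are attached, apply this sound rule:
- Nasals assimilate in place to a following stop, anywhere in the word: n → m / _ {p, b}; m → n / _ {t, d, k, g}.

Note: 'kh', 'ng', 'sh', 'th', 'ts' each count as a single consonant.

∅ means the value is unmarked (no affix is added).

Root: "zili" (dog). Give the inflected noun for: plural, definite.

ezili

definiteness = definite: zero marking, form stays zili.
Attach number plural e- (before consonant 'z') → ezili.
Nasal assimilation: no change.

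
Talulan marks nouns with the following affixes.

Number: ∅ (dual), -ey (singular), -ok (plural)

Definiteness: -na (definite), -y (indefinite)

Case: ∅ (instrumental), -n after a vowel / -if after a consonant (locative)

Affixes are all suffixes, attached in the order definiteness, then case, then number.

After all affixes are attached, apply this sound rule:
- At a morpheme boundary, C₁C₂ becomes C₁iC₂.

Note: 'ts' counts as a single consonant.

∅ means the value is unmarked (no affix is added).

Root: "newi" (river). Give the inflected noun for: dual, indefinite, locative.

Attach definiteness indefinite -y → newiy.
Attach case locative -if (after consonant 'y') → newiyif.
number = dual: zero marking, form stays newiyif.
Epenthesis: no change.

newiyif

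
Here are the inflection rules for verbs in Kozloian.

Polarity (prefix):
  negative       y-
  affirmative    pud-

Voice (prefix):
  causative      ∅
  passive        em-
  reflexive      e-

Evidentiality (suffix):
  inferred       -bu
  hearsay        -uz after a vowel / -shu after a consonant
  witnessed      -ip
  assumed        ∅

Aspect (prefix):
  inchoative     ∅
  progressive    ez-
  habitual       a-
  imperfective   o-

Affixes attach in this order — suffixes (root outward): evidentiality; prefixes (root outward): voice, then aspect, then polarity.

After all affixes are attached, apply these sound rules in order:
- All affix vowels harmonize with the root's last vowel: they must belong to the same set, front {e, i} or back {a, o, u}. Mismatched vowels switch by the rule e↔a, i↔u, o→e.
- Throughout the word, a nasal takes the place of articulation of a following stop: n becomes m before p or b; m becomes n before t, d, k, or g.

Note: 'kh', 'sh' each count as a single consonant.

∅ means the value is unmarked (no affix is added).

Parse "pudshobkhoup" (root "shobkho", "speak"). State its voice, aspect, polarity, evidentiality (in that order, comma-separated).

Segment: pud-shobkho-ip.
voice: ∅ → causative.
aspect: ∅ → inchoative.
polarity: pud- → affirmative.
evidentiality: -ip → witnessed.

causative, inchoative, affirmative, witnessed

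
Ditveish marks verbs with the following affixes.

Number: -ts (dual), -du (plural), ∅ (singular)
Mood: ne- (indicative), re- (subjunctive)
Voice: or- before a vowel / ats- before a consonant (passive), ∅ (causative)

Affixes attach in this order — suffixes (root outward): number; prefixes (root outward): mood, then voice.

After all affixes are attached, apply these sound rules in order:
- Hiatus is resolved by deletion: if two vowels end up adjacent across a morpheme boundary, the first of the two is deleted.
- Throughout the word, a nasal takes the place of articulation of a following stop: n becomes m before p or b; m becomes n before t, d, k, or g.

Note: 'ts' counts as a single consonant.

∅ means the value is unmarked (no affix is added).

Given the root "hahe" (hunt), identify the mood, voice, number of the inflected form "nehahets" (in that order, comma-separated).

Segment: ne-hahe-ts.
mood: ne- → indicative.
voice: ∅ → causative.
number: -ts → dual.

indicative, causative, dual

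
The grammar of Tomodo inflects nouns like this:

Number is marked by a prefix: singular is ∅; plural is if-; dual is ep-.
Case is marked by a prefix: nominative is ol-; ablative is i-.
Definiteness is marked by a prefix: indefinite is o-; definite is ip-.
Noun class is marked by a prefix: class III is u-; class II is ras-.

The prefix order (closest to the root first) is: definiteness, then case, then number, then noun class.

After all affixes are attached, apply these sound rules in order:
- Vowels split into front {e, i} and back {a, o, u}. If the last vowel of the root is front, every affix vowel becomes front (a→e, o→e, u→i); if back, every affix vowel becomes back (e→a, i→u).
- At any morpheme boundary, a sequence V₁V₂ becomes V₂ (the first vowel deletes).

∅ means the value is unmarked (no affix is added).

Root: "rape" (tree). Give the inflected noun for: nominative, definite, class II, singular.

Attach definiteness definite ip- → iprape.
Attach case nominative ol- → oliprape.
number = singular: zero marking, form stays oliprape.
Attach noun class class II ras- → rasoliprape.
Apply vowel harmony: rasoliprape → reseliprape.
Vowel deletion: no change.

reseliprape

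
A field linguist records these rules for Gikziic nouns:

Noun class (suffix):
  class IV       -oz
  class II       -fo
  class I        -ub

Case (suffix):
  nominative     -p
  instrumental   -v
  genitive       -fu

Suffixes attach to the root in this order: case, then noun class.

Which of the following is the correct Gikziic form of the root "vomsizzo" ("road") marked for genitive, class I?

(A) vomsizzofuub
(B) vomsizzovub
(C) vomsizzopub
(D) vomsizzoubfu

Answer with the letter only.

Attach case genitive -fu → vomsizzofu.
Attach noun class class I -ub → vomsizzofuub.
So the correct form is vomsizzofuub, option (A).
(B) vomsizzovub is wrong: it uses instrumental instead of genitive for case.
(D) vomsizzoubfu is wrong: it has the affixes in the wrong order.
(C) vomsizzopub is wrong: it uses nominative instead of genitive for case.

A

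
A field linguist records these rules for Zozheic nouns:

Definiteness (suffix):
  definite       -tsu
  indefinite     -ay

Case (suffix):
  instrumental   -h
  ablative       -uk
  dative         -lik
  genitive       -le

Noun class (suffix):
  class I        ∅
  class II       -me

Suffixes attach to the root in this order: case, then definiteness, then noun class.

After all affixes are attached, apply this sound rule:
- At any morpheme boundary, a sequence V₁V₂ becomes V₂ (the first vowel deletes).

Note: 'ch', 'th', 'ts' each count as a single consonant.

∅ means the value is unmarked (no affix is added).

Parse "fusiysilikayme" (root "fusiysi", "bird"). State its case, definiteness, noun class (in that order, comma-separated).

dative, indefinite, class II

Segment: fusiysi-lik-ay-me.
case: -lik → dative.
definiteness: -ay → indefinite.
noun class: -me → class II.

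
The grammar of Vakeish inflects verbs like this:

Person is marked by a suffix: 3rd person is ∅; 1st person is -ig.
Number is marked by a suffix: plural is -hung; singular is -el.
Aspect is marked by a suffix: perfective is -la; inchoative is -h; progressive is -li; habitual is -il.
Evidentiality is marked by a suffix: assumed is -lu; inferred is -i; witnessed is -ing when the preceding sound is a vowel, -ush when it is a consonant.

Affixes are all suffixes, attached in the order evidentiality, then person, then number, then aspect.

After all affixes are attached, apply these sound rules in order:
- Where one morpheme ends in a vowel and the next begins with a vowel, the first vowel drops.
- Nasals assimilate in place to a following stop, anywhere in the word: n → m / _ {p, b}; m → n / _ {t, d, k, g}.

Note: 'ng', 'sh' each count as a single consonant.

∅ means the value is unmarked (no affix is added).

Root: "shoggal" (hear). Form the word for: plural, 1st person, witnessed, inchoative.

Attach evidentiality witnessed -ush (after consonant 'l') → shoggalush.
Attach person 1st person -ig → shoggalushig.
Attach number plural -hung → shoggalushighung.
Attach aspect inchoative -h → shoggalushighungh.
Vowel deletion: no change.
Nasal assimilation: no change.

shoggalushighungh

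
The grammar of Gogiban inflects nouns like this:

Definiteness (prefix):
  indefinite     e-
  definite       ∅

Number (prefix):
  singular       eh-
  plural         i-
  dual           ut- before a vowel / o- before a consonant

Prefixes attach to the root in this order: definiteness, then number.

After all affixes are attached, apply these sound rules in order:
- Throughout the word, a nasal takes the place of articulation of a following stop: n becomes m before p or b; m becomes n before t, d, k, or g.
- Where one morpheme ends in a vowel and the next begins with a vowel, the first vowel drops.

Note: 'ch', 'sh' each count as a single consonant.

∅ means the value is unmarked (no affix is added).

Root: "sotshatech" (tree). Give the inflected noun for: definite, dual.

osotshatech

definiteness = definite: zero marking, form stays sotshatech.
Attach number dual o- (before consonant 's') → osotshatech.
Nasal assimilation: no change.
Vowel deletion: no change.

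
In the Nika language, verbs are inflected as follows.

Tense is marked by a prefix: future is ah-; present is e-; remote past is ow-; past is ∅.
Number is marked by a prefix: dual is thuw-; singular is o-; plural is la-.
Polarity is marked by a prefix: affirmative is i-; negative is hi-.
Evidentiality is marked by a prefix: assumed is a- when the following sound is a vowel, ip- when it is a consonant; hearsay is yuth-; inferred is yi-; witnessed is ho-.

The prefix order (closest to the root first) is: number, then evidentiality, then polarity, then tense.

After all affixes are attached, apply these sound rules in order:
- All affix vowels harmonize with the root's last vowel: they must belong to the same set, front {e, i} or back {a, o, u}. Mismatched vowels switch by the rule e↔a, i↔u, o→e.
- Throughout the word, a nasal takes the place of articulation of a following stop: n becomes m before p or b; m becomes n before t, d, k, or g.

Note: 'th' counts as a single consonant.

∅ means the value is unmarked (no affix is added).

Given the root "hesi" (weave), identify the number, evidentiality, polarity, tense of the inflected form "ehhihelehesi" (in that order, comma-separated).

Segment: ah-hi-ho-la-hesi.
number: la- → plural.
evidentiality: ho- → witnessed.
polarity: hi- → negative.
tense: ah- → future.

plural, witnessed, negative, future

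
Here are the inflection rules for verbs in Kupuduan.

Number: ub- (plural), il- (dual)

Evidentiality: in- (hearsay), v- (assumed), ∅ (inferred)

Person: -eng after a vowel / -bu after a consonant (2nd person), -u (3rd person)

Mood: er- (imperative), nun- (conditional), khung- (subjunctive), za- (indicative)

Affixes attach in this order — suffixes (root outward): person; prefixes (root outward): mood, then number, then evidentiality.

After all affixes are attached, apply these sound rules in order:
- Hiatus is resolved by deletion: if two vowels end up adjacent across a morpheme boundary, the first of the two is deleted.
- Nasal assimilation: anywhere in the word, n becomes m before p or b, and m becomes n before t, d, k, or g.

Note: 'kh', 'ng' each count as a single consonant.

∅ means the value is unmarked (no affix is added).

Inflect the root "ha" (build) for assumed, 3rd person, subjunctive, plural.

vubkhunghu

Attach person 3rd person -u → hau.
Attach mood subjunctive khung- → khunghau.
Attach number plural ub- → ubkhunghau.
Attach evidentiality assumed v- → vubkhunghau.
Apply vowel deletion: vubkhunghau → vubkhunghu.
Nasal assimilation: no change.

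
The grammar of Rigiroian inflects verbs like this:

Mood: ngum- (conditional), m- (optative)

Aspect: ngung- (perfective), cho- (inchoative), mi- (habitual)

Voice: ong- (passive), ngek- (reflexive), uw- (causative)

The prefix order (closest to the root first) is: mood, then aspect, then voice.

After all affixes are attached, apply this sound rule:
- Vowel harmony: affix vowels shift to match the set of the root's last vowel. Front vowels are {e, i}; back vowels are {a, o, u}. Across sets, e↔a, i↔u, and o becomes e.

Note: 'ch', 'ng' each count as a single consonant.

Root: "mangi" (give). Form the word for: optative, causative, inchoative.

Attach mood optative m- → mmangi.
Attach aspect inchoative cho- → chommangi.
Attach voice causative uw- → uwchommangi.
Apply vowel harmony: uwchommangi → iwchemmangi.

iwchemmangi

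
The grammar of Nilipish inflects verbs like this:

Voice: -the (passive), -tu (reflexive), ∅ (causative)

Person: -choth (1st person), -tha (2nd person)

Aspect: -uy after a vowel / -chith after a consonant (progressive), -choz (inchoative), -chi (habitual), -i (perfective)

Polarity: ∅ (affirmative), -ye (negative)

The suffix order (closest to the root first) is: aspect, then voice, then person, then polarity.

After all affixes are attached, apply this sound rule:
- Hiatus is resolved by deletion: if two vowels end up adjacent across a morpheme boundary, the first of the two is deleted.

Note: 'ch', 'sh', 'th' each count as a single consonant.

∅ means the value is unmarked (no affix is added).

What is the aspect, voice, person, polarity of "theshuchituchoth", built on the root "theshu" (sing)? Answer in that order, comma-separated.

habitual, reflexive, 1st person, affirmative

Segment: theshu-chi-tu-choth.
aspect: -chi → habitual.
voice: -tu → reflexive.
person: -choth → 1st person.
polarity: ∅ → affirmative.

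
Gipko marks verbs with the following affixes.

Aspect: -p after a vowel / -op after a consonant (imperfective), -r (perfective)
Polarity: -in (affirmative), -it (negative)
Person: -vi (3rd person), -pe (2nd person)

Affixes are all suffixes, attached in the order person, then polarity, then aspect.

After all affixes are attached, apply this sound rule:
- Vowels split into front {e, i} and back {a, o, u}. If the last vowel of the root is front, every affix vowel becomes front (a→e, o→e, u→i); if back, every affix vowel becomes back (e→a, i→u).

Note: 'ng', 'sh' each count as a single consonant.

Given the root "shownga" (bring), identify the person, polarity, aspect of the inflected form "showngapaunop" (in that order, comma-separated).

Segment: shownga-pe-in-op.
person: -pe → 2nd person.
polarity: -in → affirmative.
aspect: -p/op → imperfective.

2nd person, affirmative, imperfective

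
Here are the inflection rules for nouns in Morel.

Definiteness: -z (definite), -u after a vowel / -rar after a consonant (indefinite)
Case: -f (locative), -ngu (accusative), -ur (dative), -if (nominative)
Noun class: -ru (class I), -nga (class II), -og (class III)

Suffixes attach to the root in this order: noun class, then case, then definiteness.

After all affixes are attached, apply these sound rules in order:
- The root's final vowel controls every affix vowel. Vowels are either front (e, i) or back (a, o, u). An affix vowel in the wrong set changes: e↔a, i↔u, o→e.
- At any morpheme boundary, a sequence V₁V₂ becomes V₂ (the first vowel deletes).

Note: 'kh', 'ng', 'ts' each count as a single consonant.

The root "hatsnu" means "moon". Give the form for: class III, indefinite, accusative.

Attach noun class class III -og → hatsnuog.
Attach case accusative -ngu → hatsnuogngu.
Attach definiteness indefinite -u (after vowel 'u') → hatsnuognguu.
Vowel harmony: no change.
Apply vowel deletion: hatsnuognguu → hatsnogngu.

hatsnogngu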